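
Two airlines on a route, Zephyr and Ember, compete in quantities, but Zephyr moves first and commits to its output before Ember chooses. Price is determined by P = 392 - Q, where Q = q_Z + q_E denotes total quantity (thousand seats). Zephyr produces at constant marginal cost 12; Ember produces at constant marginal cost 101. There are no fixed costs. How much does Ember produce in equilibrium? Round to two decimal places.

The follower Ember best-responds to any q_Z: π_E = (392 - Q)q_E - 101q_E.
∂π_E/∂q_E = 291 - q_Z - 2q_E = 0 gives the reaction function q_E = (291 - q_Z)/2.
The leader anticipates this reaction. Substituting into P = 392 - Q gives P = 493/2 - (1/2)q_Z, so π_Z = (493/2 - (1/2)q_Z)q_Z - 12q_Z.
Maximising: ∂π_Z/∂q_Z = 469/2 - q_Z = 0, giving q_Z = 469/2.
Then q_E = (291 - 469/2)/2 = 113/4.

28.25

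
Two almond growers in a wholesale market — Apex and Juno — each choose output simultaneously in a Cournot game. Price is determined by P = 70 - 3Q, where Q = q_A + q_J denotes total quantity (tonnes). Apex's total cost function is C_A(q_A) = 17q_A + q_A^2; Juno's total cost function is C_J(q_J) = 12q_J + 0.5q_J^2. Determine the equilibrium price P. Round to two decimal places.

37.96

Apex's profit: π_A = (70 - 3Q)q_A - (17q_A + q_A²). Setting ∂π_A/∂q_A = 0: 53 - 8q_A - 3(q_J) = 0.
Juno's profit: π_J = (70 - 3Q)q_J - (12q_J + (1/2)q_J²). Setting ∂π_J/∂q_J = 0: 58 - 7q_J - 3(q_A) = 0.
Best responses: q_A = (53 - 3q_J)/8, q_J = (58 - 3q_A)/7.
Substituting one into the other gives q_A = 197/47 and q_J = 305/47.
Total output Q = 502/47, so price P = 70 - 3·(502/47) = 1784/47.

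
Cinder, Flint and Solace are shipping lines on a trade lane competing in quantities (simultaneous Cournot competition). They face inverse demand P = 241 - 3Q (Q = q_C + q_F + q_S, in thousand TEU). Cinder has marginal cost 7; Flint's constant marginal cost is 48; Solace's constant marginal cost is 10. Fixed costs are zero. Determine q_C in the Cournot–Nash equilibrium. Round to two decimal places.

Cinder's profit: π_C = (241 - 3Q)q_C - (7q_C). Setting ∂π_C/∂q_C = 0: 234 - 6q_C - 3(q_F + q_S) = 0.
Flint's profit: π_F = (241 - 3Q)q_F - (48q_F). Setting ∂π_F/∂q_F = 0: 193 - 6q_F - 3(q_C + q_S) = 0.
Solace's profit: π_S = (241 - 3Q)q_S - (10q_S). Setting ∂π_S/∂q_S = 0: 231 - 6q_S - 3(q_C + q_F) = 0.
Summing all 3 equations gives 658 − 12Q = 0, hence Q = 329/6.
Back-substituting: q_C = (234 − 329/2)/3 = 139/6, q_F = (193 − 329/2)/3 = 19/2, q_S = (231 − 329/2)/3 = 133/6.

23.17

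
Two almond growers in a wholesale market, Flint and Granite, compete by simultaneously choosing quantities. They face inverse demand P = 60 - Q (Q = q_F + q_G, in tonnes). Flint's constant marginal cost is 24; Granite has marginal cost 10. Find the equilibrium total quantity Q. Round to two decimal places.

28.67

Flint's profit: π_F = (60 - Q)q_F - (24q_F). Setting ∂π_F/∂q_F = 0: 36 - 2q_F - (q_G) = 0.
Granite's profit: π_G = (60 - Q)q_G - (10q_G). Setting ∂π_G/∂q_G = 0: 50 - 2q_G - (q_F) = 0.
So q_F = (36 - q_G)/2 and q_G = (50 - q_F)/2.
Substituting one into the other gives q_F = 22/3 and q_G = 64/3.
Total output Q = 22/3 + 64/3 = 86/3.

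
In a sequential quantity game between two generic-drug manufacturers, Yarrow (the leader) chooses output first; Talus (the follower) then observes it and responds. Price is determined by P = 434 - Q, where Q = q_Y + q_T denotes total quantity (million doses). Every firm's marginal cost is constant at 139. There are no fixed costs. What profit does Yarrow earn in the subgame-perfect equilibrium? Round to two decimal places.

Solve by backward induction. Given q_Y, the follower Talus maximises π_T = (434 - q_Y - q_T)q_T - 139q_T.
Follower FOC: 295 - q_Y - 2q_T = 0, so q_T(q_Y) = (295 - q_Y)/2.
The leader anticipates this reaction. Substituting into P = 434 - Q gives P = 573/2 - (1/2)q_Y, so π_Y = (573/2 - (1/2)q_Y)q_Y - 139q_Y.
Leader FOC: 295/2 - q_Y = 0, so q_Y = 295/2.
Then q_T = (295 - 295/2)/2 = 295/4.
Price P = 434 - 885/4 = 851/4.
Yarrow's profit: (851/4 - 139)·(295/2) = 10878.1250.

10878.13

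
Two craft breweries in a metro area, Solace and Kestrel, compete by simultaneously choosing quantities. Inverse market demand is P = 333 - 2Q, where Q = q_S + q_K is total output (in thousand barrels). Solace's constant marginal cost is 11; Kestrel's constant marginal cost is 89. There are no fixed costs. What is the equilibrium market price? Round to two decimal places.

144.33

Solace's profit: π_S = (333 - 2Q)q_S - (11q_S). Setting ∂π_S/∂q_S = 0: 322 - 4q_S - 2(q_K) = 0.
Kestrel's first-order condition: 244 - 4q_K - 2(q_S) = 0.
Rearranging gives the reaction functions q_S = (322 - 2q_K)/4 and q_K = (244 - 2q_S)/4.
Substituting one into the other gives q_S = 200/3 and q_K = 83/3.
Total output Q = 283/3, so price P = 333 - 2·(283/3) = 433/3.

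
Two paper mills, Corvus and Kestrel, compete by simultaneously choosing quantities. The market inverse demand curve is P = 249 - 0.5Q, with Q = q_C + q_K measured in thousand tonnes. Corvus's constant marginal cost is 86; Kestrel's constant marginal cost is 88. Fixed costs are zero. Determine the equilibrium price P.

141

Corvus's profit: π_C = (249 - 0.5Q)q_C - (86q_C). Setting ∂π_C/∂q_C = 0: 163 - q_C - (1/2)(q_K) = 0.
Kestrel's profit: π_K = (249 - 0.5Q)q_K - (88q_K). Setting ∂π_K/∂q_K = 0: 161 - q_K - (1/2)(q_C) = 0.
So q_C = (163 - (1/2)q_K) and q_K = (161 - (1/2)q_C).
Solving the pair: q_C = 110, q_K = 106.
Total output Q = 216, so price P = 249 - (1/2)·216 = 141.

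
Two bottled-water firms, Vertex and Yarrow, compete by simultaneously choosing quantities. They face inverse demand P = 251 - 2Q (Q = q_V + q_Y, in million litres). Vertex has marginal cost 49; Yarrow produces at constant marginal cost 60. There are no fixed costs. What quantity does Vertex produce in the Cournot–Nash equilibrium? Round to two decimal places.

35.50

Vertex's profit: π_V = (251 - 2Q)q_V - (49q_V). Setting ∂π_V/∂q_V = 0: 202 - 4q_V - 2(q_Y) = 0.
Yarrow's first-order condition: 191 - 4q_Y - 2(q_V) = 0.
So q_V = (202 - 2q_Y)/4 and q_Y = (191 - 2q_V)/4.
Substituting one into the other gives q_V = 71/2 and q_Y = 30.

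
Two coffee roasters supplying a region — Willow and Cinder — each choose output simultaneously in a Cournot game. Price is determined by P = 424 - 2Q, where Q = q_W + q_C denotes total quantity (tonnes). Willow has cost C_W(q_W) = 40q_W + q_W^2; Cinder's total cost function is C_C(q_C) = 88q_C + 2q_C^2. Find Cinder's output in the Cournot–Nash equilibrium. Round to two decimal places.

28.36

Willow's profit: π_W = (424 - 2Q)q_W - (40q_W + q_W²). Setting ∂π_W/∂q_W = 0: 384 - 6q_W - 2(q_C) = 0.
Cinder's profit: π_C = (424 - 2Q)q_C - (88q_C + 2q_C²). Setting ∂π_C/∂q_C = 0: 336 - 8q_C - 2(q_W) = 0.
Best responses: q_W = (384 - 2q_C)/6, q_C = (336 - 2q_W)/8.
Solving the pair: q_W = 600/11, q_C = 312/11.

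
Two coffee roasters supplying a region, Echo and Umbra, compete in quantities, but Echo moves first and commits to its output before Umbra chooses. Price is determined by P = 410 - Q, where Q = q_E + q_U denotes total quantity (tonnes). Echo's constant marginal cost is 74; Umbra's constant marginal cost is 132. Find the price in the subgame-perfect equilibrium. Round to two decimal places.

172.50

The follower Umbra best-responds to any q_E: π_U = (410 - Q)q_U - 132q_U.
∂π_U/∂q_U = 278 - q_E - 2q_U = 0 gives the reaction function q_U = (278 - q_E)/2.
The leader anticipates this reaction. Substituting into P = 410 - Q gives P = 271 - (1/2)q_E, so π_E = (271 - (1/2)q_E)q_E - 74q_E.
The leader's first-order condition 197 - q_E = 0 yields q_E = 197.
Then q_U = (278 - 197)/2 = 81/2.
Total output Q = 475/2, so price P = 410 - 475/2 = 345/2.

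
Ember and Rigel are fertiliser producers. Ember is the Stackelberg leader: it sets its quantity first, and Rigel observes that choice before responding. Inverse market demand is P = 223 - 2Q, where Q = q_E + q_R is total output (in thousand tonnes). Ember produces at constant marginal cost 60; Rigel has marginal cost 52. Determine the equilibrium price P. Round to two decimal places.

The follower Rigel best-responds to any q_E: π_R = (223 - 2Q)q_R - 52q_R.
Follower FOC: 171 - 2q_E - 4q_R = 0, so q_R(q_E) = (171 - 2q_E)/4.
The leader anticipates this reaction. Substituting into P = 223 - 2Q gives P = 275/2 - q_E, so π_E = (275/2 - q_E)q_E - 60q_E.
Maximising: ∂π_E/∂q_E = 155/2 - 2q_E = 0, giving q_E = 155/4.
Then q_R = (171 - 2·(155/4))/4 = 187/8.
Total output Q = 497/8, so price P = 223 - 2·(497/8) = 395/4.

98.75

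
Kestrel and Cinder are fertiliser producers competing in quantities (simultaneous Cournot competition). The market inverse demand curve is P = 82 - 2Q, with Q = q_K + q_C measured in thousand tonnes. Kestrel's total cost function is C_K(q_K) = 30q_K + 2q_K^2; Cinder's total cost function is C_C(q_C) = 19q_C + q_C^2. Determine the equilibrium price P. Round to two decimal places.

Kestrel's profit: π_K = (82 - 2Q)q_K - (30q_K + 2q_K²). Setting ∂π_K/∂q_K = 0: 52 - 8q_K - 2(q_C) = 0.
Cinder's profit: π_C = (82 - 2Q)q_C - (19q_C + q_C²). Setting ∂π_C/∂q_C = 0: 63 - 6q_C - 2(q_K) = 0.
So q_K = (52 - 2q_C)/8 and q_C = (63 - 2q_K)/6.
Substituting one into the other gives q_K = 93/22 and q_C = 100/11.
Total output Q = 293/22, so price P = 82 - 2·(293/22) = 609/11.

55.36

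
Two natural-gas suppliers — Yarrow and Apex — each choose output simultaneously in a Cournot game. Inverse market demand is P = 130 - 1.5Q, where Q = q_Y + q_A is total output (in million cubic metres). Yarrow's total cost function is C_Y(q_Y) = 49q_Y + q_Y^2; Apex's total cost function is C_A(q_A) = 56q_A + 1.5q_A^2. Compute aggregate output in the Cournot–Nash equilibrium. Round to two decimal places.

Yarrow's profit: π_Y = (130 - 1.5Q)q_Y - (49q_Y + q_Y²). Setting ∂π_Y/∂q_Y = 0: 81 - 5q_Y - (3/2)(q_A) = 0.
Apex's first-order condition: 74 - 6q_A - (3/2)(q_Y) = 0.
So q_Y = (81 - (3/2)q_A)/5 and q_A = (74 - (3/2)q_Y)/6.
Substituting one into the other gives q_Y = 500/37 and q_A = 994/111.
Total output Q = 500/37 + 994/111 = 22.4685.

22.47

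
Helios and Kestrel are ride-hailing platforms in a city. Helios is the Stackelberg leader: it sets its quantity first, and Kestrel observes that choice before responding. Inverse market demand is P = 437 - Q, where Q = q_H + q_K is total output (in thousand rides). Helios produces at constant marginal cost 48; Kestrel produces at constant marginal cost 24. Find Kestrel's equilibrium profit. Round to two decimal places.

13282.56

The follower Kestrel best-responds to any q_H: π_K = (437 - Q)q_K - 24q_K.
Follower FOC: 413 - q_H - 2q_K = 0, so q_K(q_H) = (413 - q_H)/2.
Helios substitutes q_K(q_H) into its own profit: π_H = q_H(437 - q_H - (413 - q_H)/2) - 48q_H = (461/2 - (1/2)q_H)q_H - 48q_H.
Leader FOC: 365/2 - q_H = 0, so q_H = 365/2.
Then q_K = (413 - 365/2)/2 = 461/4.
Price P = 437 - 1191/4 = 557/4.
Kestrel's profit: (557/4 - 24)·(461/4) = 13282.5625.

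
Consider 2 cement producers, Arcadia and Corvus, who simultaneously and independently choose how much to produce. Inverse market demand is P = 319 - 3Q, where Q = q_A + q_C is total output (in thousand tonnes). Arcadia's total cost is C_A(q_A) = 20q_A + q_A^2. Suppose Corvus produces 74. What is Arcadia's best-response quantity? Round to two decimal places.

With the rival's output fixed at 74, Arcadia's profit is π_A = (319 - 3·74 - 3q_A)q_A - (20q_A + q_A²) = (97 - 3q_A)q_A - (20q_A + q_A²).
∂π_A/∂q_A = 77 - 8q_A = 0, so q_A = 77/8.

9.63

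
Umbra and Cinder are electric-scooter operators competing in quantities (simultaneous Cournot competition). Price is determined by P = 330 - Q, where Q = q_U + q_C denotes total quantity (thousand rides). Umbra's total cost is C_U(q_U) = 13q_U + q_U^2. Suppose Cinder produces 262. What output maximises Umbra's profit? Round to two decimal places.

With the rival's output fixed at 262, Umbra's profit is π_U = (330 - 262 - q_U)q_U - (13q_U + q_U²) = (68 - q_U)q_U - (13q_U + q_U²).
∂π_U/∂q_U = 55 - 4q_U = 0, so q_U = 55/4.

13.75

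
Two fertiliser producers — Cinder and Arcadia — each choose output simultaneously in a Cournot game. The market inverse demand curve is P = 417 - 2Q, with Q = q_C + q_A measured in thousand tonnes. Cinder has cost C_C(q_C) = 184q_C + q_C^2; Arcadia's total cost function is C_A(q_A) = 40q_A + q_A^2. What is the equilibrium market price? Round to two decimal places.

264.50

Cinder's profit: π_C = (417 - 2Q)q_C - (184q_C + q_C²). Setting ∂π_C/∂q_C = 0: 233 - 6q_C - 2(q_A) = 0.
Arcadia's first-order condition: 377 - 6q_A - 2(q_C) = 0.
Best responses: q_C = (233 - 2q_A)/6, q_A = (377 - 2q_C)/6.
Substituting one into the other gives q_C = 161/8 and q_A = 449/8.
Total output Q = 305/4, so price P = 417 - 2·(305/4) = 529/2.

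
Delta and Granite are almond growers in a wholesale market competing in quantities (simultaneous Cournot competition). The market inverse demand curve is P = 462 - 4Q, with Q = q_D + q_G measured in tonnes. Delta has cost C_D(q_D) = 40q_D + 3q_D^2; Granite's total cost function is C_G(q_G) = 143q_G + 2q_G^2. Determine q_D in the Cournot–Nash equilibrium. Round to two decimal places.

24.92

Delta's profit: π_D = (462 - 4Q)q_D - (40q_D + 3q_D²). Setting ∂π_D/∂q_D = 0: 422 - 14q_D - 4(q_G) = 0.
Granite's profit: π_G = (462 - 4Q)q_G - (143q_G + 2q_G²). Setting ∂π_G/∂q_G = 0: 319 - 12q_G - 4(q_D) = 0.
Best responses: q_D = (422 - 4q_G)/14, q_G = (319 - 4q_D)/12.
Substituting one into the other gives q_D = 947/38 and q_G = 1389/76.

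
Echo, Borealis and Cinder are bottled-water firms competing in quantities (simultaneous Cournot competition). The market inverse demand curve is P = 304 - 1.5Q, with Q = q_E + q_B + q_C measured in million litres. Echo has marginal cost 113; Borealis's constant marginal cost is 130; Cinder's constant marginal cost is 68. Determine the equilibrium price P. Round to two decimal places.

Echo's profit: π_E = (304 - 1.5Q)q_E - (113q_E). Setting ∂π_E/∂q_E = 0: 191 - 3q_E - (3/2)(q_B + q_C) = 0.
Borealis's profit: π_B = (304 - 1.5Q)q_B - (130q_B). Setting ∂π_B/∂q_B = 0: 174 - 3q_B - (3/2)(q_E + q_C) = 0.
Cinder's profit: π_C = (304 - 1.5Q)q_C - (68q_C). Setting ∂π_C/∂q_C = 0: 236 - 3q_C - (3/2)(q_E + q_B) = 0.
Adding the 3 first-order conditions: 601 − 6Q = 0, so Q = 601/6.
Back-substituting: q_E = (191 − 601/4)/(3/2) = 163/6, q_B = (174 − 601/4)/(3/2) = 95/6, q_C = (236 − 601/4)/(3/2) = 343/6.
Total output Q = 601/6, so price P = 304 - (3/2)·(601/6) = 615/4.

153.75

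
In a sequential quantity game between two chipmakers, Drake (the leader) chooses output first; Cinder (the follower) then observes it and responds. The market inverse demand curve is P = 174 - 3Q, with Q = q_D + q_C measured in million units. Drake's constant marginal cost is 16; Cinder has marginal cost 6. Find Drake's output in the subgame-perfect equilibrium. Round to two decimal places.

24.67

Solve by backward induction. Given q_D, the follower Cinder maximises π_C = (174 - 3q_D - 3q_C)q_C - 6q_C.
Setting the follower's marginal profit to zero, 168 - 3q_D - 6q_C = 0, i.e. q_C = (168 - 3q_D)/6.
Drake substitutes q_C(q_D) into its own profit: π_D = q_D(174 - 3q_D - (168 - 3q_D)/2) - 16q_D = (90 - (3/2)q_D)q_D - 16q_D.
Maximising: ∂π_D/∂q_D = 74 - 3q_D = 0, giving q_D = 74/3.
Then q_C = (168 - 3·(74/3))/6 = 47/3.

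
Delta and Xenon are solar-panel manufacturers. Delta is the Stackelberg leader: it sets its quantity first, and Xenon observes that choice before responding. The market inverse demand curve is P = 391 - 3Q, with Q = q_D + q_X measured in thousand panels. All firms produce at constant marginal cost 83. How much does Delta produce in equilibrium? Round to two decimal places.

Solve by backward induction. Given q_D, the follower Xenon maximises π_X = (391 - 3q_D - 3q_X)q_X - 83q_X.
Setting the follower's marginal profit to zero, 308 - 3q_D - 6q_X = 0, i.e. q_X = (308 - 3q_D)/6.
The leader anticipates this reaction. Substituting into P = 391 - 3Q gives P = 237 - (3/2)q_D, so π_D = (237 - (3/2)q_D)q_D - 83q_D.
Leader FOC: 154 - 3q_D = 0, so q_D = 154/3.
Then q_X = (308 - 3·(154/3))/6 = 77/3.

51.33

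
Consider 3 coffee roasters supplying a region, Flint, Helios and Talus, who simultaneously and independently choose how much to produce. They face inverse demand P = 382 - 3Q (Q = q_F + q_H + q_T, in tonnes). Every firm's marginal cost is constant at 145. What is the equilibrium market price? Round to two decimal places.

204.25

Each firm earns π_i = (382 - 3Q)q_i - 145q_i.
Setting ∂π_i/∂q_i = 0 with rivals' quantities fixed: 237 - 6q_i - 3·Σ_{j≠i} q_j = 0.
With identical firms every q_j equals q_i, so Σ_{j≠i} q_j = 2q_i and 237 = 12q_i, giving q_i = 79/4.
Total output Q = 237/4, so price P = 382 - 3·(237/4) = 817/4.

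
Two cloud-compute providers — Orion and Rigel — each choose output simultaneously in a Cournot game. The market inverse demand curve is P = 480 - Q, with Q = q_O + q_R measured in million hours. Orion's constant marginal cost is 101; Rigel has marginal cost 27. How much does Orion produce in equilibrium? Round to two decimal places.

Orion's profit: π_O = (480 - Q)q_O - (101q_O). Setting ∂π_O/∂q_O = 0: 379 - 2q_O - (q_R) = 0.
Rigel's profit: π_R = (480 - Q)q_R - (27q_R). Setting ∂π_R/∂q_R = 0: 453 - 2q_R - (q_O) = 0.
Rearranging gives the reaction functions q_O = (379 - q_R)/2 and q_R = (453 - q_O)/2.
Substituting one into the other gives q_O = 305/3 and q_R = 527/3.

101.67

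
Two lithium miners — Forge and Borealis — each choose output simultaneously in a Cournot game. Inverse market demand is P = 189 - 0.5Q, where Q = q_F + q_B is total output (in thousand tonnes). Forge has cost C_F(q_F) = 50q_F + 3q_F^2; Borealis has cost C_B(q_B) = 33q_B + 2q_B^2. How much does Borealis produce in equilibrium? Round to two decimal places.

Forge's profit: π_F = (189 - 0.5Q)q_F - (50q_F + 3q_F²). Setting ∂π_F/∂q_F = 0: 139 - 7q_F - (1/2)(q_B) = 0.
Borealis's profit: π_B = (189 - 0.5Q)q_B - (33q_B + 2q_B²). Setting ∂π_B/∂q_B = 0: 156 - 5q_B - (1/2)(q_F) = 0.
Best responses: q_F = (139 - (1/2)q_B)/7, q_B = (156 - (1/2)q_F)/5.
Substituting one into the other gives q_F = 17.7554 and q_B = 29.4245.

29.42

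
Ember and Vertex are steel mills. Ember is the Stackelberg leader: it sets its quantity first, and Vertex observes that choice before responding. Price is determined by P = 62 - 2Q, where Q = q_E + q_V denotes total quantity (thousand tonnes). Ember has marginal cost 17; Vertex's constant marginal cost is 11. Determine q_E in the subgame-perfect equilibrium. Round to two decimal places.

9.75

Solve by backward induction. Given q_E, the follower Vertex maximises π_V = (62 - 2q_E - 2q_V)q_V - 11q_V.
Setting the follower's marginal profit to zero, 51 - 2q_E - 4q_V = 0, i.e. q_V = (51 - 2q_E)/4.
Ember substitutes q_V(q_E) into its own profit: π_E = q_E(62 - 2q_E - (51 - 2q_E)/2) - 17q_E = (73/2 - q_E)q_E - 17q_E.
Leader FOC: 39/2 - 2q_E = 0, so q_E = 39/4.
Then q_V = (51 - 2·(39/4))/4 = 63/8.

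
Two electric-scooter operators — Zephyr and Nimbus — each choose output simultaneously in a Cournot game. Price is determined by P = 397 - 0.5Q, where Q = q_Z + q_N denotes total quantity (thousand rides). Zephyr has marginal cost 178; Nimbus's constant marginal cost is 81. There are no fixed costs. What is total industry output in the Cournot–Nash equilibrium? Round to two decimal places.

Zephyr's profit: π_Z = (397 - 0.5Q)q_Z - (178q_Z). Setting ∂π_Z/∂q_Z = 0: 219 - q_Z - (1/2)(q_N) = 0.
Nimbus's profit: π_N = (397 - 0.5Q)q_N - (81q_N). Setting ∂π_N/∂q_N = 0: 316 - q_N - (1/2)(q_Z) = 0.
Best responses: q_Z = (219 - (1/2)q_N), q_N = (316 - (1/2)q_Z).
Solving the pair: q_Z = 244/3, q_N = 826/3.
Total output Q = 244/3 + 826/3 = 1070/3.

356.67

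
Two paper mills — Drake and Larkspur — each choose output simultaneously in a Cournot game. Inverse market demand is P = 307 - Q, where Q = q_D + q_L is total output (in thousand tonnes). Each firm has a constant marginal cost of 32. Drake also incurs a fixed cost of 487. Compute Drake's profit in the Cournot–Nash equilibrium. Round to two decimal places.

7915.78

Each firm earns π_i = (307 - Q)q_i - 32q_i.
First-order condition (treating rivals' output as given): 275 - 2q_i - q_j = 0.
By symmetry each firm produces the same amount; substituting q_j = q_i yields q_i = 275/3.
Price P = 307 - 550/3 = 371/3.
Drake's profit: (371/3 - 32)·(275/3) - 487 = 7915.7778.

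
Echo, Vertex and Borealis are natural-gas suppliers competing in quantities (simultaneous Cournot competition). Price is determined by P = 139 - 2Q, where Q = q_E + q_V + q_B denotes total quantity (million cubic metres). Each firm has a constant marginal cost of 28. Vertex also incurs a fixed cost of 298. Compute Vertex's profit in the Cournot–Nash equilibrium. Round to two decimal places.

87.03

Each firm earns π_i = (139 - 2Q)q_i - 28q_i.
Setting ∂π_i/∂q_i = 0 with rivals' quantities fixed: 111 - 4q_i - 2·Σ_{j≠i} q_j = 0.
With identical firms every q_j equals q_i, so Σ_{j≠i} q_j = 2q_i and 111 = 8q_i, giving q_i = 111/8.
Price P = 139 - 2·(333/8) = 223/4.
Vertex's profit: (223/4 - 28)·(111/8) - 298 = 87.0313.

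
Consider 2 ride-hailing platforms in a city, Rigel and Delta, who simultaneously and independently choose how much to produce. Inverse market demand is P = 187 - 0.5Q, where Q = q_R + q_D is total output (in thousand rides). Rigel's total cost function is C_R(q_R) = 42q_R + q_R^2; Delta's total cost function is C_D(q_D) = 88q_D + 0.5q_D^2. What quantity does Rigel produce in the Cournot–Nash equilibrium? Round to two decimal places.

41.83

Rigel's profit: π_R = (187 - 0.5Q)q_R - (42q_R + q_R²). Setting ∂π_R/∂q_R = 0: 145 - 3q_R - (1/2)(q_D) = 0.
Delta's profit: π_D = (187 - 0.5Q)q_D - (88q_D + (1/2)q_D²). Setting ∂π_D/∂q_D = 0: 99 - 2q_D - (1/2)(q_R) = 0.
Rearranging gives the reaction functions q_R = (145 - (1/2)q_D)/3 and q_D = (99 - (1/2)q_R)/2.
Substituting one into the other gives q_R = 962/23 and q_D = 898/23.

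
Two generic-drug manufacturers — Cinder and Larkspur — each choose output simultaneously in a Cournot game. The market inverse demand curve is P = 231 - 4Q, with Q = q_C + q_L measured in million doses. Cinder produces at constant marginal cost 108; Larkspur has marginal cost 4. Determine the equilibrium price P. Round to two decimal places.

114.33

Cinder's profit: π_C = (231 - 4Q)q_C - (108q_C). Setting ∂π_C/∂q_C = 0: 123 - 8q_C - 4(q_L) = 0.
Larkspur's profit: π_L = (231 - 4Q)q_L - (4q_L). Setting ∂π_L/∂q_L = 0: 227 - 8q_L - 4(q_C) = 0.
Best responses: q_C = (123 - 4q_L)/8, q_L = (227 - 4q_C)/8.
Solving the pair: q_C = 19/12, q_L = 331/12.
Total output Q = 175/6, so price P = 231 - 4·(175/6) = 343/3.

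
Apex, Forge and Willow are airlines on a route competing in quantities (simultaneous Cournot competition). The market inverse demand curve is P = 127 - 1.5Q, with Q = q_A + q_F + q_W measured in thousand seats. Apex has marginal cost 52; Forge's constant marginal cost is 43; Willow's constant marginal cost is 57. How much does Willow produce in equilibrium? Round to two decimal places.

Apex's profit: π_A = (127 - 1.5Q)q_A - (52q_A). Setting ∂π_A/∂q_A = 0: 75 - 3q_A - (3/2)(q_F + q_W) = 0.
Forge's first-order condition: 84 - 3q_F - (3/2)(q_A + q_W) = 0.
Willow's profit: π_W = (127 - 1.5Q)q_W - (57q_W). Setting ∂π_W/∂q_W = 0: 70 - 3q_W - (3/2)(q_A + q_F) = 0.
Adding the 3 conditions: 229 − 3Q − 3Q = 0, i.e. Q = 229/6.
Back-substituting: q_A = (75 − 229/4)/(3/2) = 71/6, q_F = (84 − 229/4)/(3/2) = 107/6, q_W = (70 − 229/4)/(3/2) = 17/2.

8.50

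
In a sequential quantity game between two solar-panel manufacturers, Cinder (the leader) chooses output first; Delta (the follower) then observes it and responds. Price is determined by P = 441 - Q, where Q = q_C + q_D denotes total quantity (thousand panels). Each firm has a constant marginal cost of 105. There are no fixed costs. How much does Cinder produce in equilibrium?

Solve by backward induction. Given q_C, the follower Delta maximises π_D = (441 - q_C - q_D)q_D - 105q_D.
Setting the follower's marginal profit to zero, 336 - q_C - 2q_D = 0, i.e. q_D = (336 - q_C)/2.
The leader anticipates this reaction. Substituting into P = 441 - Q gives P = 273 - (1/2)q_C, so π_C = (273 - (1/2)q_C)q_C - 105q_C.
Maximising: ∂π_C/∂q_C = 168 - q_C = 0, giving q_C = 168.
Then q_D = (336 - 168)/2 = 84.

168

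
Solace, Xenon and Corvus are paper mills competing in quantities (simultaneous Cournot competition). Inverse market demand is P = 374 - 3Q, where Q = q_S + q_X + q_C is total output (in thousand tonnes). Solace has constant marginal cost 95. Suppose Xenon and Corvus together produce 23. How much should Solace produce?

With rivals' combined output fixed at 23, Solace's profit is π_S = (374 - 3·23 - 3q_S)q_S - (95q_S) = (305 - 3q_S)q_S - (95q_S).
∂π_S/∂q_S = 210 - 6q_S = 0, so q_S = 35.

35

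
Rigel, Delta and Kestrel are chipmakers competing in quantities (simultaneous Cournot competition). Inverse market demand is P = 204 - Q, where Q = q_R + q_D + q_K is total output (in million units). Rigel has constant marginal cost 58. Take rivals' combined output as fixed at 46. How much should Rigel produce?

50

With rivals' combined output fixed at 46, Rigel's profit is π_R = (204 - 46 - q_R)q_R - (58q_R) = (158 - q_R)q_R - (58q_R).
∂π_R/∂q_R = 100 - 2q_R = 0, so q_R = 50.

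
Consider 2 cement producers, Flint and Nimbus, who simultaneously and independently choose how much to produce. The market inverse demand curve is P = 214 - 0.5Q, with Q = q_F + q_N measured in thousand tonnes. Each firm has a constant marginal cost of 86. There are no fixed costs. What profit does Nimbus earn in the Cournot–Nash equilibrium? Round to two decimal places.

3640.89

A representative firm's profit is π_i = q_i(214 - 0.5Q) - 86q_i.
First-order condition (treating rivals' output as given): 128 - q_i - (1/2)q_j = 0.
By symmetry each firm produces the same amount; substituting q_j = q_i yields q_i = 128/(3/2) = 256/3.
Price P = 214 - (1/2)·(512/3) = 386/3.
Nimbus's profit: (386/3 - 86)·(256/3) = 3640.8889.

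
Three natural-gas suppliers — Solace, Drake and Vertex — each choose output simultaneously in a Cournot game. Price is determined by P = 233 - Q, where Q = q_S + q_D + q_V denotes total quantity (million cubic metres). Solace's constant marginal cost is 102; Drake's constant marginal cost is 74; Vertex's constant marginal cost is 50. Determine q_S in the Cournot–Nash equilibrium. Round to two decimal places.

Solace's profit: π_S = (233 - Q)q_S - (102q_S). Setting ∂π_S/∂q_S = 0: 131 - 2q_S - (q_D + q_V) = 0.
Drake's profit: π_D = (233 - Q)q_D - (74q_D). Setting ∂π_D/∂q_D = 0: 159 - 2q_D - (q_S + q_V) = 0.
Vertex's first-order condition: 183 - 2q_V - (q_S + q_D) = 0.
Adding the 3 conditions: 473 − 2Q − 2Q = 0, i.e. Q = 473/4.
Back-substituting: q_S = (131 − 473/4) = 51/4, q_D = (159 − 473/4) = 163/4, q_V = (183 − 473/4) = 259/4.

12.75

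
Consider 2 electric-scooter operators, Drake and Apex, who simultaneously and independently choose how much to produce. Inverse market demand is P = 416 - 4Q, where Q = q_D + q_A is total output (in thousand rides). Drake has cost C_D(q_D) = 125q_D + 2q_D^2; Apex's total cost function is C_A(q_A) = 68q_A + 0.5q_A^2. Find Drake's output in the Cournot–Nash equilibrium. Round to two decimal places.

Drake's profit: π_D = (416 - 4Q)q_D - (125q_D + 2q_D²). Setting ∂π_D/∂q_D = 0: 291 - 12q_D - 4(q_A) = 0.
Apex's profit: π_A = (416 - 4Q)q_A - (68q_A + (1/2)q_A²). Setting ∂π_A/∂q_A = 0: 348 - 9q_A - 4(q_D) = 0.
Best responses: q_D = (291 - 4q_A)/12, q_A = (348 - 4q_D)/9.
Solving the pair: q_D = 1227/92, q_A = 753/23.

13.34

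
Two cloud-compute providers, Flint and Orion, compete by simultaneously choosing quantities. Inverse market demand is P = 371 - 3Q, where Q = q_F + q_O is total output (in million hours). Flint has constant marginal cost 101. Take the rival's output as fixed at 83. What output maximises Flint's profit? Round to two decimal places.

With the rival's output fixed at 83, Flint's profit is π_F = (371 - 3·83 - 3q_F)q_F - (101q_F) = (122 - 3q_F)q_F - (101q_F).
∂π_F/∂q_F = 21 - 6q_F = 0, so q_F = 7/2.

3.50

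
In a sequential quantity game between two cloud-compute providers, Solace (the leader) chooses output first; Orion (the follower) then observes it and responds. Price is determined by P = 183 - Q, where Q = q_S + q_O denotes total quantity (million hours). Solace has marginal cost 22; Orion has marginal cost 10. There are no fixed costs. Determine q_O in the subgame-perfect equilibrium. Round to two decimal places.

The follower Orion best-responds to any q_S: π_O = (183 - Q)q_O - 10q_O.
∂π_O/∂q_O = 173 - q_S - 2q_O = 0 gives the reaction function q_O = (173 - q_S)/2.
The leader anticipates this reaction. Substituting into P = 183 - Q gives P = 193/2 - (1/2)q_S, so π_S = (193/2 - (1/2)q_S)q_S - 22q_S.
Leader FOC: 149/2 - q_S = 0, so q_S = 149/2.
Then q_O = (173 - 149/2)/2 = 197/4.

49.25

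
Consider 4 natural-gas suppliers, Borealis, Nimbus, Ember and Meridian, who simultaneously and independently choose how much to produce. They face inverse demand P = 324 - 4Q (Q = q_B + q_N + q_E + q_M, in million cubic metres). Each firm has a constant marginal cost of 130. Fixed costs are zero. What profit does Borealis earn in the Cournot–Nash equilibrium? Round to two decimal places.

A representative firm's profit is π_i = q_i(324 - 4Q) - 130q_i.
First-order condition (treating rivals' output as given): 194 - 8q_i - 4·Σ_{j≠i} q_j = 0.
By symmetry each firm produces the same amount; substituting Σ_{j≠i} q_j = 3q_i yields q_i = 194/20 = 97/10.
Price P = 324 - 4·(194/5) = 844/5.
Borealis's profit: (844/5 - 130)·(97/10) = 376.3600.

376.36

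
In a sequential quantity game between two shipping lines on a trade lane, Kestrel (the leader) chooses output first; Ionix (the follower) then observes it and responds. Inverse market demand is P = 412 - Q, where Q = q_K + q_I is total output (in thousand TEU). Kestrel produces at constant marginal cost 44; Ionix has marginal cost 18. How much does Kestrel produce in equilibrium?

Solve by backward induction. Given q_K, the follower Ionix maximises π_I = (412 - q_K - q_I)q_I - 18q_I.
∂π_I/∂q_I = 394 - q_K - 2q_I = 0 gives the reaction function q_I = (394 - q_K)/2.
The leader anticipates this reaction. Substituting into P = 412 - Q gives P = 215 - (1/2)q_K, so π_K = (215 - (1/2)q_K)q_K - 44q_K.
Maximising: ∂π_K/∂q_K = 171 - q_K = 0, giving q_K = 171.
Then q_I = (394 - 171)/2 = 223/2.

171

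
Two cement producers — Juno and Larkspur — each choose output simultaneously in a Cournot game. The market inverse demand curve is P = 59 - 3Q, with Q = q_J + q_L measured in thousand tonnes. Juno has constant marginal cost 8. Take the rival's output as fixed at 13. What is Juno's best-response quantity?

2

With the rival's output fixed at 13, Juno's profit is π_J = (59 - 3·13 - 3q_J)q_J - (8q_J) = (20 - 3q_J)q_J - (8q_J).
∂π_J/∂q_J = 12 - 6q_J = 0, so q_J = 2.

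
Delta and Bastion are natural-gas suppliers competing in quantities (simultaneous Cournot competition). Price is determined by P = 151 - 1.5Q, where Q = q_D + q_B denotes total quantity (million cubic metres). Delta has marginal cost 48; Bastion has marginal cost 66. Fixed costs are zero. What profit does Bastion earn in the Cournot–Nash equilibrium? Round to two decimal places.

332.52

Delta's profit: π_D = (151 - 1.5Q)q_D - (48q_D). Setting ∂π_D/∂q_D = 0: 103 - 3q_D - (3/2)(q_B) = 0.
Bastion's profit: π_B = (151 - 1.5Q)q_B - (66q_B). Setting ∂π_B/∂q_B = 0: 85 - 3q_B - (3/2)(q_D) = 0.
Best responses: q_D = (103 - (3/2)q_B)/3, q_B = (85 - (3/2)q_D)/3.
Solving the pair: q_D = 242/9, q_B = 134/9.
Price P = 151 - (3/2)·(376/9) = 265/3.
Bastion's profit: (265/3 - 66)·(134/9) = 332.5185.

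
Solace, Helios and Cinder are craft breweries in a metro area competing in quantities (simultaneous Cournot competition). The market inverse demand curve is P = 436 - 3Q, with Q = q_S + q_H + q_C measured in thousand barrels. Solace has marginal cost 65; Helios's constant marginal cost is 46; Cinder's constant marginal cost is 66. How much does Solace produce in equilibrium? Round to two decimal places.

Solace's profit: π_S = (436 - 3Q)q_S - (65q_S). Setting ∂π_S/∂q_S = 0: 371 - 6q_S - 3(q_H + q_C) = 0.
Helios's first-order condition: 390 - 6q_H - 3(q_S + q_C) = 0.
Cinder's profit: π_C = (436 - 3Q)q_C - (66q_C). Setting ∂π_C/∂q_C = 0: 370 - 6q_C - 3(q_S + q_H) = 0.
Adding the 3 conditions: 1131 − 6Q − 6Q = 0, i.e. Q = 377/4.
Back-substituting: q_S = (371 − 1131/4)/3 = 353/12, q_H = (390 − 1131/4)/3 = 143/4, q_C = (370 − 1131/4)/3 = 349/12.

29.42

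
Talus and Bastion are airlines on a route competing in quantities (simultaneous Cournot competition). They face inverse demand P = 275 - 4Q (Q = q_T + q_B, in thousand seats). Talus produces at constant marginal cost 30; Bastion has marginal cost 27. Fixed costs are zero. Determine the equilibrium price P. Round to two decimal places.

110.67

Talus's profit: π_T = (275 - 4Q)q_T - (30q_T). Setting ∂π_T/∂q_T = 0: 245 - 8q_T - 4(q_B) = 0.
Bastion's first-order condition: 248 - 8q_B - 4(q_T) = 0.
Rearranging gives the reaction functions q_T = (245 - 4q_B)/8 and q_B = (248 - 4q_T)/8.
Substituting one into the other gives q_T = 121/6 and q_B = 251/12.
Total output Q = 493/12, so price P = 275 - 4·(493/12) = 332/3.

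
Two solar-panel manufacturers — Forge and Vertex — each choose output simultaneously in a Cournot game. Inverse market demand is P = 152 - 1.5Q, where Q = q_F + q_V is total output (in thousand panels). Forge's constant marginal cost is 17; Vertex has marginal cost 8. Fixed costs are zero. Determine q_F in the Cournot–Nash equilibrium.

28

Forge's profit: π_F = (152 - 1.5Q)q_F - (17q_F). Setting ∂π_F/∂q_F = 0: 135 - 3q_F - (3/2)(q_V) = 0.
Vertex's profit: π_V = (152 - 1.5Q)q_V - (8q_V). Setting ∂π_V/∂q_V = 0: 144 - 3q_V - (3/2)(q_F) = 0.
Best responses: q_F = (135 - (3/2)q_V)/3, q_V = (144 - (3/2)q_F)/3.
Substituting one into the other gives q_F = 28 and q_V = 34.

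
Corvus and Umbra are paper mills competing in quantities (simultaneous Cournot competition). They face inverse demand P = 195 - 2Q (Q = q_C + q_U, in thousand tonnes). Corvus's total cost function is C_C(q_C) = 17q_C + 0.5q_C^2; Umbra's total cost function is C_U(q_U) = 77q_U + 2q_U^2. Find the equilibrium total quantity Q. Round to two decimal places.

39.50

Corvus's profit: π_C = (195 - 2Q)q_C - (17q_C + (1/2)q_C²). Setting ∂π_C/∂q_C = 0: 178 - 5q_C - 2(q_U) = 0.
Umbra's first-order condition: 118 - 8q_U - 2(q_C) = 0.
Rearranging gives the reaction functions q_C = (178 - 2q_U)/5 and q_U = (118 - 2q_C)/8.
Solving the pair: q_C = 33, q_U = 13/2.
Total output Q = 33 + 13/2 = 79/2.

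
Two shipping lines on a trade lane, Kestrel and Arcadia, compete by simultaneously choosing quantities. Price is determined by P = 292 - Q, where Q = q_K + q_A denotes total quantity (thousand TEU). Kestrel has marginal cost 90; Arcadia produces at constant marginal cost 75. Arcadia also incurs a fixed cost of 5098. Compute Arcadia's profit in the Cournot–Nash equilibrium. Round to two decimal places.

Kestrel's profit: π_K = (292 - Q)q_K - (90q_K). Setting ∂π_K/∂q_K = 0: 202 - 2q_K - (q_A) = 0.
Arcadia's profit: π_A = (292 - Q)q_A - (75q_A). Setting ∂π_A/∂q_A = 0: 217 - 2q_A - (q_K) = 0.
So q_K = (202 - q_A)/2 and q_A = (217 - q_K)/2.
Solving the pair: q_K = 187/3, q_A = 232/3.
Price P = 292 - 419/3 = 457/3.
Arcadia's profit: (457/3 - 75)·(232/3) - 5098 = 882.4444.

882.44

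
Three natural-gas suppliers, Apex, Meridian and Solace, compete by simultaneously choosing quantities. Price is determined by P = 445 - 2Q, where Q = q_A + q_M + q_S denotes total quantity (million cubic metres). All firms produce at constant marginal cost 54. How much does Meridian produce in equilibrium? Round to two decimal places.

48.88

Each firm earns π_i = (445 - 2Q)q_i - 54q_i.
First-order condition (treating rivals' output as given): 391 - 4q_i - 2·Σ_{j≠i} q_j = 0.
By symmetry each firm produces the same amount; substituting Σ_{j≠i} q_j = 2q_i yields q_i = 391/8.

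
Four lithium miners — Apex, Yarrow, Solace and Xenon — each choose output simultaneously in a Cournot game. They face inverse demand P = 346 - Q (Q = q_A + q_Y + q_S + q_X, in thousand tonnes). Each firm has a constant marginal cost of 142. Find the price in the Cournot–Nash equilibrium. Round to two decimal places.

182.80

Each firm earns π_i = (346 - Q)q_i - 142q_i.
First-order condition (treating rivals' output as given): 204 - 2q_i - Σ_{j≠i} q_j = 0.
With identical firms every q_j equals q_i, so Σ_{j≠i} q_j = 3q_i and 204 = 5q_i, giving q_i = 204/5.
Total output Q = 816/5, so price P = 346 - 816/5 = 914/5.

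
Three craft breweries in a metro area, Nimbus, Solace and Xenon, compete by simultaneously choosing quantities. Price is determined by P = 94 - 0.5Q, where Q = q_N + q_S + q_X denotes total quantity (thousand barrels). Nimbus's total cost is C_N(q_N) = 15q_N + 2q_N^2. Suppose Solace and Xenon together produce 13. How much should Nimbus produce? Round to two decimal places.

14.50

With rivals' combined output fixed at 13, Nimbus's profit is π_N = (94 - (1/2)·13 - (1/2)q_N)q_N - (15q_N + 2q_N²) = (175/2 - (1/2)q_N)q_N - (15q_N + 2q_N²).
∂π_N/∂q_N = 145/2 - 5q_N = 0, so q_N = 29/2.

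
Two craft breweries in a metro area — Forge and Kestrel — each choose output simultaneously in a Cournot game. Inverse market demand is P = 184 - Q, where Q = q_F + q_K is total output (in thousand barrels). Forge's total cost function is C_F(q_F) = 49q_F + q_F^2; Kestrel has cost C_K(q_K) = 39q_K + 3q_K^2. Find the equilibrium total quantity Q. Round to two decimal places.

44.52

Forge's profit: π_F = (184 - Q)q_F - (49q_F + q_F²). Setting ∂π_F/∂q_F = 0: 135 - 4q_F - (q_K) = 0.
Kestrel's first-order condition: 145 - 8q_K - (q_F) = 0.
So q_F = (135 - q_K)/4 and q_K = (145 - q_F)/8.
Substituting one into the other gives q_F = 935/31 and q_K = 445/31.
Total output Q = 935/31 + 445/31 = 1380/31.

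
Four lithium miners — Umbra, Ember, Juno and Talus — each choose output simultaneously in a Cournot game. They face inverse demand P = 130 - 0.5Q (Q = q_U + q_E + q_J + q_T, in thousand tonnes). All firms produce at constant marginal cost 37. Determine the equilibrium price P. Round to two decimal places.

A representative firm's profit is π_i = q_i(130 - 0.5Q) - 37q_i.
Setting ∂π_i/∂q_i = 0 with rivals' quantities fixed: 93 - q_i - (1/2)·Σ_{j≠i} q_j = 0.
With identical firms every q_j equals q_i, so Σ_{j≠i} q_j = 3q_i and 93 = (5/2)q_i, giving q_i = 186/5.
Total output Q = 744/5, so price P = 130 - (1/2)·(744/5) = 278/5.

55.60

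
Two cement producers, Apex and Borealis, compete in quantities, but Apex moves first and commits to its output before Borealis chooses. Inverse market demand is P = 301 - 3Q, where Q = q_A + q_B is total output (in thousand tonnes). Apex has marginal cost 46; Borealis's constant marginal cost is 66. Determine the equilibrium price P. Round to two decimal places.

114.75

The follower Borealis best-responds to any q_A: π_B = (301 - 3Q)q_B - 66q_B.
Setting the follower's marginal profit to zero, 235 - 3q_A - 6q_B = 0, i.e. q_B = (235 - 3q_A)/6.
Apex substitutes q_B(q_A) into its own profit: π_A = q_A(301 - 3q_A - (235 - 3q_A)/2) - 46q_A = (367/2 - (3/2)q_A)q_A - 46q_A.
The leader's first-order condition 275/2 - 3q_A = 0 yields q_A = 275/6.
Then q_B = (235 - 3·(275/6))/6 = 65/4.
Total output Q = 745/12, so price P = 301 - 3·(745/12) = 459/4.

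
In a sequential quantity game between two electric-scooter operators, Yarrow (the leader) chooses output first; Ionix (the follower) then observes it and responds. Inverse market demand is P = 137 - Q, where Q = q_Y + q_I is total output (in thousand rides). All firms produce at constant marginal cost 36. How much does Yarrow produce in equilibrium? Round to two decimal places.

50.50

Solve by backward induction. Given q_Y, the follower Ionix maximises π_I = (137 - q_Y - q_I)q_I - 36q_I.
Follower FOC: 101 - q_Y - 2q_I = 0, so q_I(q_Y) = (101 - q_Y)/2.
Yarrow substitutes q_I(q_Y) into its own profit: π_Y = q_Y(137 - q_Y - (101 - q_Y)/2) - 36q_Y = (173/2 - (1/2)q_Y)q_Y - 36q_Y.
The leader's first-order condition 101/2 - q_Y = 0 yields q_Y = 101/2.
Then q_I = (101 - 101/2)/2 = 101/4.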